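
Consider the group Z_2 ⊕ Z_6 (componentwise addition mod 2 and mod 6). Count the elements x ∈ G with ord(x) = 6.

6

An element (a,b) has order lcm(ord(a), ord(b)); count pairs with lcm equal to 6.
Enumerating gives 6 such elements.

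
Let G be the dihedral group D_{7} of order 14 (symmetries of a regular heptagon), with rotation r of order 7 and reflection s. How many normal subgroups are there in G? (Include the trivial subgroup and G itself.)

3

G has 10 subgroups. Checking conjugation-invariance by order — order 1: 1/1 normal; order 2: 0/7 normal; order 7: 1/1 normal; order 14: 1/1 normal.
Total normal subgroups: 3.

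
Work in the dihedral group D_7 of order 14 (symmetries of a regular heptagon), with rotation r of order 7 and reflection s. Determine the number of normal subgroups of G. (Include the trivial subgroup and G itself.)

G has 10 subgroups. Checking conjugation-invariance by order — order 1: 1/1 normal; order 2: 0/7 normal; order 7: 1/1 normal; order 14: 1/1 normal.
Total normal subgroups: 3.

3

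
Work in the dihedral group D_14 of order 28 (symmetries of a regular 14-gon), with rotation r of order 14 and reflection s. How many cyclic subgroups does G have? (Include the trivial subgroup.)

18

A cyclic subgroup of order d is generated by each of its φ(d) elements of order d, so the cyclic subgroups of order d number (#elements of order d)/φ(d).
Cyclic subgroups by order — order 1: 1; order 2: 15; order 7: 1; order 14: 1.
Total: 18.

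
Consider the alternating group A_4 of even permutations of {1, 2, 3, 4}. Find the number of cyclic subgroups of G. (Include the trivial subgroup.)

8

Group the elements of G by the cyclic subgroup they generate; each cyclic subgroup of order d accounts for φ(d) elements.
Cyclic subgroups by order — order 1: 1; order 2: 3; order 3: 4.
Total: 8.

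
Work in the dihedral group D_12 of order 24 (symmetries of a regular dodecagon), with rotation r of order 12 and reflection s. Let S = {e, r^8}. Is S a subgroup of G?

No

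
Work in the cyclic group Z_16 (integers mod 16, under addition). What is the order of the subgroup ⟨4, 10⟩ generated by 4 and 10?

|⟨4⟩| = 4 and |⟨10⟩| = 8, so |H| is a multiple of lcm(4, 8) = 8 and divides |G| = 16.
Closing under the operation: H = {0, 2, 4, 6, 8, 10, 12, 14}, so |H| = 8.

8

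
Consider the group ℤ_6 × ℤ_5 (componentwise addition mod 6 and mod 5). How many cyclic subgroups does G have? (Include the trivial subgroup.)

A cyclic subgroup of order d is generated by each of its φ(d) elements of order d, so the cyclic subgroups of order d number (#elements of order d)/φ(d).
Cyclic subgroups by order — order 1: 1; order 2: 1; order 3: 1; order 5: 1; order 6: 1; order 10: 1; order 15: 1; order 30: 1.
Total: 8.

8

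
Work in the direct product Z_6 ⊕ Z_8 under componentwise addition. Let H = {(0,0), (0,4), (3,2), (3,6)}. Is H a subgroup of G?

|H| = 4 divides |G| = 48, consistent with Lagrange.
H contains the identity, every element's inverse is in H, and H is closed under +: it is a subgroup.
In fact H = ⟨(3,2)⟩.

Yes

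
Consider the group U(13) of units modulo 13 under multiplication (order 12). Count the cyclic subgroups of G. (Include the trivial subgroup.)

6

Each element a generates a cyclic subgroup ⟨a⟩; distinct elements may generate the same one (a cyclic group of order d has φ(d) generators).
Cyclic subgroups by order — order 1: 1; order 2: 1; order 3: 1; order 4: 1; order 6: 1; order 12: 1.
Total: 6.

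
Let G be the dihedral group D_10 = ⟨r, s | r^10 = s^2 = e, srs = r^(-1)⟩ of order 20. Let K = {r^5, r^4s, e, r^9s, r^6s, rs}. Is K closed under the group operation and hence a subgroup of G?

|K| = 6 does not divide |G| = 20, so by Lagrange K is not a subgroup.

No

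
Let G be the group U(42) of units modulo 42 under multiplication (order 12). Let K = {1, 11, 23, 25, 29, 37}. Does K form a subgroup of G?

|K| = 6 divides |G| = 12, consistent with Lagrange.
K contains the identity, every element's inverse is in K, and K is closed under ·: it is a subgroup.
In fact K = ⟨23⟩.

Yes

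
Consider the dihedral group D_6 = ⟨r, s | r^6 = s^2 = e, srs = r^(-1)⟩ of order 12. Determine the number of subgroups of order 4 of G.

3

|G| = 12 and 4 | 12, so subgroups of order 4 are possible by Lagrange.
The subgroups of order 4 are: {e, r^3, r^2s, r^5s}; {e, r^3, s, r^3s}; {e, r^3, rs, r^4s}.
So G has 3 subgroups of order 4.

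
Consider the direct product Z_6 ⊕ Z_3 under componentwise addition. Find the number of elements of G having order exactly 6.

An element (a,b) has order lcm(ord(a), ord(b)); count pairs with lcm equal to 6.
Enumerating gives 8 such elements.

8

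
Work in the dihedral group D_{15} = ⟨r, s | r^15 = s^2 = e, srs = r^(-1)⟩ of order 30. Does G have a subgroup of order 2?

Yes

2 | 30. A subgroup of order 2 is {e, r^10s}.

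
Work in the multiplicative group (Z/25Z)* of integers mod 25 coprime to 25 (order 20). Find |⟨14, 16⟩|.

10

|⟨14⟩| = 10 and |⟨16⟩| = 5, so |H| is a multiple of lcm(10, 5) = 10 and divides |G| = 20.
Closing under the operation: H = {1, 4, 6, 9, 11, 14, 16, 19, 21, 24}, so |H| = 10.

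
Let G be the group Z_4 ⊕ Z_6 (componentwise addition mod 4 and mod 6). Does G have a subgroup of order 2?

2 | 24. A subgroup of order 2 is {(0,0), (0,3)}.

Yes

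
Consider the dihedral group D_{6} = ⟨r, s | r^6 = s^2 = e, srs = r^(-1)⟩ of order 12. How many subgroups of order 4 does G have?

|G| = 12 and 4 | 12, so subgroups of order 4 are possible by Lagrange.
The subgroups of order 4 are: {e, r^3, r^2s, r^5s}; {e, r^3, s, r^3s}; {e, r^3, rs, r^4s}.
So G has 3 subgroups of order 4.

3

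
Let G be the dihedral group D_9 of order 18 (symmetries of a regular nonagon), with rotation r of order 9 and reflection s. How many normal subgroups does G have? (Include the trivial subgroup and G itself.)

4

G has 16 subgroups. Checking conjugation-invariance by order — order 1: 1/1 normal; order 2: 0/9 normal; order 3: 1/1 normal; order 6: 0/3 normal; order 9: 1/1 normal; order 18: 1/1 normal.
Total normal subgroups: 4.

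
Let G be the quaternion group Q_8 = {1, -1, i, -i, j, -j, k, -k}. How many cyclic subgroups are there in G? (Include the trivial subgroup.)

5

Group the elements of G by the cyclic subgroup they generate; each cyclic subgroup of order d accounts for φ(d) elements.
Cyclic subgroups by order — order 1: 1; order 2: 1; order 4: 3.
Total: 5.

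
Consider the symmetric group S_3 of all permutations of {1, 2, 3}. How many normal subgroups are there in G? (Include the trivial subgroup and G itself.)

G has 6 subgroups. Checking conjugation-invariance by order — order 1: 1/1 normal; order 2: 0/3 normal; order 3: 1/1 normal; order 6: 1/1 normal.
Total normal subgroups: 3.

3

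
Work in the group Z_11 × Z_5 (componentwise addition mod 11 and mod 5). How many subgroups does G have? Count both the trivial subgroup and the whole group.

4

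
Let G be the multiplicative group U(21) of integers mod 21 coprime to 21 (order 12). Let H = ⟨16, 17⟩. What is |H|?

6

|⟨16⟩| = 3 and |⟨17⟩| = 6, so |H| is a multiple of lcm(3, 6) = 6 and divides |G| = 12.
Closing under the operation: H = {1, 4, 5, 16, 17, 20}, so |H| = 6.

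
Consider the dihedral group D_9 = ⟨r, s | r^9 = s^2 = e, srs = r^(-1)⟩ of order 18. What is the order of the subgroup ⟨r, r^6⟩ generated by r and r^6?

|⟨r⟩| = 9 and |⟨r^6⟩| = 3, so |H| is a multiple of lcm(9, 3) = 9 and divides |G| = 18.
Closing under the operation: H = {e, r, r^2, r^3, r^4, r^5, r^6, r^7, r^8}, so |H| = 9.

9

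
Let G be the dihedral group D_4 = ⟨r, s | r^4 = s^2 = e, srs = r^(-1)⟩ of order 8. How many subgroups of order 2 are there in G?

5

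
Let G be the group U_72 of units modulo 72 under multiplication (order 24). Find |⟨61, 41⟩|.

12

|⟨61⟩| = 6 and |⟨41⟩| = 6, so |H| is a multiple of lcm(6, 6) = 6 and divides |G| = 24.
Closing under the operation: H = {1, 5, 13, 17, 25, 29, 37, 41, 49, 53, 61, 65}, so |H| = 12.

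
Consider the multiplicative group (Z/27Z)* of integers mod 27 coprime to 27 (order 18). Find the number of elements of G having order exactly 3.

The elements of order 3 are: 10, 19.
That's 2.

2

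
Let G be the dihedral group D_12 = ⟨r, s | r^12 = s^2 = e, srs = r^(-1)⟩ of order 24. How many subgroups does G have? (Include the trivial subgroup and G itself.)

34

|G| = 24, so by Lagrange every subgroup order divides 24. Divisors: 1, 2, 3, 4, 6, 8, 12, 24.
Subgroups by order — order 1: 1; order 2: 13; order 3: 1; order 4: 7; order 6: 5; order 8: 3; order 12: 3; order 24: 1.
Total: 1 + 13 + 1 + 7 + 5 + 3 + 3 + 1 = 34.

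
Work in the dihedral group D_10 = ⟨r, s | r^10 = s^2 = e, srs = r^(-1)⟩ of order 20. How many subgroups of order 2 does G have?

11

|G| = 20 and 2 | 20, so subgroups of order 2 are possible by Lagrange.
The subgroups of order 2 are: {e, r^2s}; {e, r^3s}; {e, r^4s}; {e, r^5}; … (11 in all).
So G has 11 subgroups of order 2.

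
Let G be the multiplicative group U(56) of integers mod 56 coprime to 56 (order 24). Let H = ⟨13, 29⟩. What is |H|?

4

|⟨13⟩| = 2 and |⟨29⟩| = 2, so |H| is a multiple of lcm(2, 2) = 2 and divides |G| = 24.
Closing under the operation: H = {1, 13, 29, 41}, so |H| = 4.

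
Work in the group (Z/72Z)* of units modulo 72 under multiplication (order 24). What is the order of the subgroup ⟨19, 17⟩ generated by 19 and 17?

4

|⟨19⟩| = 2 and |⟨17⟩| = 2, so |H| is a multiple of lcm(2, 2) = 2 and divides |G| = 24.
Closing under the operation: H = {1, 17, 19, 35}, so |H| = 4.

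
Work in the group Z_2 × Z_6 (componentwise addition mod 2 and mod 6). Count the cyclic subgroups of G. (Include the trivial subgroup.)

8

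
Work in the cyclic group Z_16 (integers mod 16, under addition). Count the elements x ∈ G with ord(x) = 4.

In a cyclic group of order 16, the number of elements of order d (for d | 16) is φ(d).
φ(4) = 2.

2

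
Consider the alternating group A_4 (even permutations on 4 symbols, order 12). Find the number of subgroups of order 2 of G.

3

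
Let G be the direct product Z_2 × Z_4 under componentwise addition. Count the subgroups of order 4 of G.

3

|G| = 8 and 4 | 8, so subgroups of order 4 are possible by Lagrange.
The subgroups of order 4 are: {(0,0), (0,1), (0,2), (0,3)}; {(0,0), (0,2), (1,0), (1,2)}; {(0,0), (0,2), (1,1), (1,3)}.
So G has 3 subgroups of order 4.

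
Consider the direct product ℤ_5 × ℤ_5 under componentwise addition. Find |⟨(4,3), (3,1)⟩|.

|⟨(4,3)⟩| = 5 and |⟨(3,1)⟩| = 5, so |H| is a multiple of lcm(5, 5) = 5 and divides |G| = 25.
Closing under the operation: H = {(0,0), (1,2), (2,4), (3,1), (4,3)}, so |H| = 5.

5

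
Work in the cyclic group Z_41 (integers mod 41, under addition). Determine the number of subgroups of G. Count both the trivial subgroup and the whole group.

2

Subgroups of the cyclic group Z_41 correspond bijectively to divisors of 41.
Divisors of 41: 1, 41.
So Z_41 has 2 subgroups.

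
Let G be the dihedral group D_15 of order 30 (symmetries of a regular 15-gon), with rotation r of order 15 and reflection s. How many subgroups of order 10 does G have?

3

|G| = 30 and 10 | 30, so subgroups of order 10 are possible by Lagrange.
The subgroups of order 10 are: {e, r^3, r^6, r^9, r^12, rs, r^4s, r^7s, r^10s, r^13s}; {e, r^3, r^6, r^9, r^12, r^2s, r^5s, r^8s, r^11s, r^14s}; {e, r^3, r^6, r^9, r^12, s, r^3s, r^6s, r^9s, r^12s}.
So G has 3 subgroups of order 10.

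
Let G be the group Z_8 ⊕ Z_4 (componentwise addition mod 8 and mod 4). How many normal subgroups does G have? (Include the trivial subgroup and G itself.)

22

G is abelian, so every subgroup is normal.
G has 22 subgroups in total, hence 22 normal subgroups.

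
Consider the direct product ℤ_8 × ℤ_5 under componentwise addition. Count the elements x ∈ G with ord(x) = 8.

An element (a,b) has order lcm(ord(a), ord(b)); count pairs with lcm equal to 8.
Enumerating gives 4 such elements.

4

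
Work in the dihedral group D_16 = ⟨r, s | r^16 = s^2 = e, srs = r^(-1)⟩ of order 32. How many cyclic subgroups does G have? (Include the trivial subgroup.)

Group the elements of G by the cyclic subgroup they generate; each cyclic subgroup of order d accounts for φ(d) elements.
Cyclic subgroups by order — order 1: 1; order 2: 17; order 4: 1; order 8: 1; order 16: 1.
Total: 21.

21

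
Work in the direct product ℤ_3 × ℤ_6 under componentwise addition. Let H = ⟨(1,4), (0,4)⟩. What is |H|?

9

|⟨(1,4)⟩| = 3 and |⟨(0,4)⟩| = 3, so |H| is a multiple of lcm(3, 3) = 3 and divides |G| = 18.
Closing under the operation: H = {(0,0), (0,2), (0,4), (1,0), (1,2), (1,4), (2,0), (2,2), (2,4)}, so |H| = 9.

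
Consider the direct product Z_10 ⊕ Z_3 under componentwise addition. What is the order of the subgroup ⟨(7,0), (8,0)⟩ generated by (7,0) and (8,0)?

|⟨(7,0)⟩| = 10 and |⟨(8,0)⟩| = 5, so |H| is a multiple of lcm(10, 5) = 10 and divides |G| = 30.
Closing under the operation: H = {(0,0), (1,0), (2,0), (3,0), (4,0), (5,0), (6,0), (7,0), (8,0), (9,0)}, so |H| = 10.

10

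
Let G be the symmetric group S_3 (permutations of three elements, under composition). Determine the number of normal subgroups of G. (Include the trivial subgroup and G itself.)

G has 6 subgroups. Checking conjugation-invariance by order — order 1: 1/1 normal; order 2: 0/3 normal; order 3: 1/1 normal; order 6: 1/1 normal.
Total normal subgroups: 3.

3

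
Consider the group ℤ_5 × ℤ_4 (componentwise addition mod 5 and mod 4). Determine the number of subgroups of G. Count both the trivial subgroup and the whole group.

|G| = 20, so by Lagrange every subgroup order divides 20. Divisors: 1, 2, 4, 5, 10, 20.
Subgroups by order — order 1: 1; order 2: 1; order 4: 1; order 5: 1; order 10: 1; order 20: 1.
Total: 1 + 1 + 1 + 1 + 1 + 1 = 6.

6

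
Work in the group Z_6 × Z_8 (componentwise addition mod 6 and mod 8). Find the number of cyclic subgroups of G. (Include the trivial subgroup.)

16

Each element a generates a cyclic subgroup ⟨a⟩; distinct elements may generate the same one (a cyclic group of order d has φ(d) generators).
Cyclic subgroups by order — order 1: 1; order 2: 3; order 3: 1; order 4: 2; order 6: 3; order 8: 2; order 12: 2; order 24: 2.
Total: 16.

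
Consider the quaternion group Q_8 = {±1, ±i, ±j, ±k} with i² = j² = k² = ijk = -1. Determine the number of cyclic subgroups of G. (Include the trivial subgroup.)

5

A cyclic subgroup of order d is generated by each of its φ(d) elements of order d, so the cyclic subgroups of order d number (#elements of order d)/φ(d).
Cyclic subgroups by order — order 1: 1; order 2: 1; order 4: 3.
Total: 5.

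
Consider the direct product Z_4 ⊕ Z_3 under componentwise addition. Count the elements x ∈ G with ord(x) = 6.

2

An element (a,b) has order lcm(ord(a), ord(b)); count pairs with lcm equal to 6.
Enumerating gives 2 such elements.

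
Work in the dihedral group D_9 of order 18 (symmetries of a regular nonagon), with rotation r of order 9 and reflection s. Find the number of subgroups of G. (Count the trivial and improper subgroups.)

16

|G| = 18, so by Lagrange every subgroup order divides 18. Divisors: 1, 2, 3, 6, 9, 18.
Subgroups by order — order 1: 1; order 2: 9; order 3: 1; order 6: 3; order 9: 1; order 18: 1.
Total: 1 + 9 + 1 + 3 + 1 + 1 = 16.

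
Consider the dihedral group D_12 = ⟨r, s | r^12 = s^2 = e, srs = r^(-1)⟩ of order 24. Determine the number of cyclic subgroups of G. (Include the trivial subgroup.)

A cyclic subgroup of order d is generated by each of its φ(d) elements of order d, so the cyclic subgroups of order d number (#elements of order d)/φ(d).
Cyclic subgroups by order — order 1: 1; order 2: 13; order 3: 1; order 4: 1; order 6: 1; order 12: 1.
Total: 18.

18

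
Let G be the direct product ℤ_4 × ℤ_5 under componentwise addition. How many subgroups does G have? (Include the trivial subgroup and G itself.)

6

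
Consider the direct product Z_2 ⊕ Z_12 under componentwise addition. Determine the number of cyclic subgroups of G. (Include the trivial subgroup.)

Each element a generates a cyclic subgroup ⟨a⟩; distinct elements may generate the same one (a cyclic group of order d has φ(d) generators).
Cyclic subgroups by order — order 1: 1; order 2: 3; order 3: 1; order 4: 2; order 6: 3; order 12: 2.
Total: 12.

12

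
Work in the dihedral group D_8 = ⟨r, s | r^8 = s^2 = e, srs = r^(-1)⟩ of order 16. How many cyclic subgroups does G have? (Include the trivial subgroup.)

A cyclic subgroup of order d is generated by each of its φ(d) elements of order d, so the cyclic subgroups of order d number (#elements of order d)/φ(d).
Cyclic subgroups by order — order 1: 1; order 2: 9; order 4: 1; order 8: 1.
Total: 12.

12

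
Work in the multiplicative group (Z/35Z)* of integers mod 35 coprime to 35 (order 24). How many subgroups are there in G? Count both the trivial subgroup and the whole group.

16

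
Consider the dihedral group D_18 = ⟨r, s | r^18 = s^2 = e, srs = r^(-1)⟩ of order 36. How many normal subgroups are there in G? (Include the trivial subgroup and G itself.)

G has 45 subgroups. Checking conjugation-invariance by order — order 1: 1/1 normal; order 2: 1/19 normal; order 3: 1/1 normal; order 4: 0/9 normal; order 6: 1/7 normal; order 9: 1/1 normal; order 12: 0/3 normal; order 18: 3/3 normal; order 36: 1/1 normal.
Total normal subgroups: 9.

9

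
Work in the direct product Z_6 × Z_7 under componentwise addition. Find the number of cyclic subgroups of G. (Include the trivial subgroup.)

Group the elements of G by the cyclic subgroup they generate; each cyclic subgroup of order d accounts for φ(d) elements.
Cyclic subgroups by order — order 1: 1; order 2: 1; order 3: 1; order 6: 1; order 7: 1; order 14: 1; order 21: 1; order 42: 1.
Total: 8.

8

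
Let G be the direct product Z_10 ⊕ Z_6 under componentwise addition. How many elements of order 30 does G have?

24

An element (a,b) has order lcm(ord(a), ord(b)); count pairs with lcm equal to 30.
Enumerating gives 24 such elements.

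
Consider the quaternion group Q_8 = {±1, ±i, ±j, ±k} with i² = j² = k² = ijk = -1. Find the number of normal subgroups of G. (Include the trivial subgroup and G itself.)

G has 6 subgroups. Checking conjugation-invariance by order — order 1: 1/1 normal; order 2: 1/1 normal; order 4: 3/3 normal; order 8: 1/1 normal.
Total normal subgroups: 6.

6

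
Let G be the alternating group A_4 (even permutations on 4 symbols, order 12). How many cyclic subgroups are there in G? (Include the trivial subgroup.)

Each element a generates a cyclic subgroup ⟨a⟩; distinct elements may generate the same one (a cyclic group of order d has φ(d) generators).
Cyclic subgroups by order — order 1: 1; order 2: 3; order 3: 4.
Total: 8.

8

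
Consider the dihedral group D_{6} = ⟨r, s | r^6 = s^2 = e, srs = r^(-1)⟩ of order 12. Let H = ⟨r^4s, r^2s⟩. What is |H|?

|⟨r^4s⟩| = 2 and |⟨r^2s⟩| = 2, so |H| is a multiple of lcm(2, 2) = 2 and divides |G| = 12.
Closing under the operation: H = {e, r^2, r^4, s, r^2s, r^4s}, so |H| = 6.

6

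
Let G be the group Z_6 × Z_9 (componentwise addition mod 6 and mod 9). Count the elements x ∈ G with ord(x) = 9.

18

An element (a,b) has order lcm(ord(a), ord(b)); count pairs with lcm equal to 9.
Enumerating gives 18 such elements.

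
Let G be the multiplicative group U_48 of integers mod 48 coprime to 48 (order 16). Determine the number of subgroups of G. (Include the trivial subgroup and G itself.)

|G| = 16, so by Lagrange every subgroup order divides 16. Divisors: 1, 2, 4, 8, 16.
Subgroups by order — order 1: 1; order 2: 7; order 4: 11; order 8: 7; order 16: 1.
Total: 1 + 7 + 11 + 7 + 1 = 27.

27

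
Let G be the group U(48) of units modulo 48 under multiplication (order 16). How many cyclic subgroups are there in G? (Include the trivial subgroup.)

12

Group the elements of G by the cyclic subgroup they generate; each cyclic subgroup of order d accounts for φ(d) elements.
Cyclic subgroups by order — order 1: 1; order 2: 7; order 4: 4.
Total: 12.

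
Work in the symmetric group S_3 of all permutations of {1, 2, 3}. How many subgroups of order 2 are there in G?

|G| = 6 and 2 | 6, so subgroups of order 2 are possible by Lagrange.
The subgroups of order 2 are: {e, (1 2)}; {e, (1 3)}; {e, (2 3)}.
So G has 3 subgroups of order 2.

3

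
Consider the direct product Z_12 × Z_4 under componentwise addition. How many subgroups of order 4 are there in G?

7

|G| = 48 and 4 | 48, so subgroups of order 4 are possible by Lagrange.
The subgroups of order 4 are: {(0,0), (0,1), (0,2), (0,3)}; {(0,0), (0,2), (6,0), (6,2)}; {(0,0), (0,2), (6,1), (6,3)}; {(0,0), (3,0), (6,0), (9,0)}; … (7 in all).
So G has 7 subgroups of order 4.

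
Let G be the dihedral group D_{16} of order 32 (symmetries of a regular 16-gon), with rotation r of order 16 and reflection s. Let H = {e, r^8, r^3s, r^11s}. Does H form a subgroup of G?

Yes

|H| = 4 divides |G| = 32, consistent with Lagrange.
H contains the identity, every element's inverse is in H, and H is closed under ·: it is a subgroup.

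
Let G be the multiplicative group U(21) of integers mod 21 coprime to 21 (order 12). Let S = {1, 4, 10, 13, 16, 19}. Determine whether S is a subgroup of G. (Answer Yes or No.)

Yes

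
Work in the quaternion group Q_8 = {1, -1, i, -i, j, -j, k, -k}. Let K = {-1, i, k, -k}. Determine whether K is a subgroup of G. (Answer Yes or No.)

The identity 1 ∉ K, so K is not a subgroup.

No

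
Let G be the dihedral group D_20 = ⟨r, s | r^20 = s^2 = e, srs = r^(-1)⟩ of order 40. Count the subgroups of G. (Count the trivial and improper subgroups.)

48

|G| = 40, so by Lagrange every subgroup order divides 40. Divisors: 1, 2, 4, 5, 8, 10, 20, 40.
Subgroups by order — order 1: 1; order 2: 21; order 4: 11; order 5: 1; order 8: 5; order 10: 5; order 20: 3; order 40: 1.
Total: 1 + 21 + 11 + 1 + 5 + 5 + 3 + 1 = 48.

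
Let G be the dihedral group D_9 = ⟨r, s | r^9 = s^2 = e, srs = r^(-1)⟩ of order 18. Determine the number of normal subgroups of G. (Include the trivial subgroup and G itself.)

G has 16 subgroups. Checking conjugation-invariance by order — order 1: 1/1 normal; order 2: 0/9 normal; order 3: 1/1 normal; order 6: 0/3 normal; order 9: 1/1 normal; order 18: 1/1 normal.
Total normal subgroups: 4.

4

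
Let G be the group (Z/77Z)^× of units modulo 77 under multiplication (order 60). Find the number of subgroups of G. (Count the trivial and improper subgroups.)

20

|G| = 60, so by Lagrange every subgroup order divides 60. Divisors: 1, 2, 3, 4, 5, 6, 10, 12, 15, 20, 30, 60.
Subgroups by order — order 1: 1; order 2: 3; order 3: 1; order 4: 1; order 5: 1; order 6: 3; order 10: 3; order 12: 1; order 15: 1; order 20: 1; order 30: 3; order 60: 1.
Total: 1 + 3 + 1 + 1 + 1 + 3 + 3 + 1 + 1 + 1 + 3 + 1 = 20.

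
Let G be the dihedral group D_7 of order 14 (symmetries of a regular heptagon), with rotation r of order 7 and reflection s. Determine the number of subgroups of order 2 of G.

7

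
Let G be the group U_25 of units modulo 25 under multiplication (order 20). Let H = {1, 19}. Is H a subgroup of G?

No

19 ∈ H but its inverse 4 ∉ H, so H is not a subgroup.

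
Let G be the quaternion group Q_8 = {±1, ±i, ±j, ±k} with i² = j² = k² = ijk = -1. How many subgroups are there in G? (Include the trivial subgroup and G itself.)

|G| = 8, so by Lagrange every subgroup order divides 8. Divisors: 1, 2, 4, 8.
Subgroups by order — order 1: 1; order 2: 1; order 4: 3; order 8: 1.
Total: 1 + 1 + 3 + 1 = 6.

6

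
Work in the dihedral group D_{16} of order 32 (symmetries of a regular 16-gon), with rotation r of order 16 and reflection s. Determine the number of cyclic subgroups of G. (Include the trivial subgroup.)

21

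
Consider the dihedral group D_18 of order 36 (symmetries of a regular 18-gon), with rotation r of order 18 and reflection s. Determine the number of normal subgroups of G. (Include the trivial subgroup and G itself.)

9

G has 45 subgroups. Checking conjugation-invariance by order — order 1: 1/1 normal; order 2: 1/19 normal; order 3: 1/1 normal; order 4: 0/9 normal; order 6: 1/7 normal; order 9: 1/1 normal; order 12: 0/3 normal; order 18: 3/3 normal; order 36: 1/1 normal.
Total normal subgroups: 9.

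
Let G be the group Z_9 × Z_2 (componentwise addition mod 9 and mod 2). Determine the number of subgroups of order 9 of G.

|G| = 18 and 9 | 18, so subgroups of order 9 are possible by Lagrange.
The subgroups of order 9 are: {(0,0), (1,0), (2,0), (3,0), (4,0), (5,0), (6,0), (7,0), (8,0)}.
So G has 1 subgroup of order 9.

1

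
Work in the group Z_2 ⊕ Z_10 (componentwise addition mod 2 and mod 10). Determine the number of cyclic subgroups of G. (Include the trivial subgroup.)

8

Group the elements of G by the cyclic subgroup they generate; each cyclic subgroup of order d accounts for φ(d) elements.
Cyclic subgroups by order — order 1: 1; order 2: 3; order 5: 1; order 10: 3.
Total: 8.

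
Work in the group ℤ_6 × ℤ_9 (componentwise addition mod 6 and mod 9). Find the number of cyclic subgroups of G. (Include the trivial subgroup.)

Group the elements of G by the cyclic subgroup they generate; each cyclic subgroup of order d accounts for φ(d) elements.
Cyclic subgroups by order — order 1: 1; order 2: 1; order 3: 4; order 6: 4; order 9: 3; order 18: 3.
Total: 16.

16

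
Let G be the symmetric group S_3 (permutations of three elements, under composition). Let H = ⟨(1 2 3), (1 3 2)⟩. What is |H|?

|⟨(1 2 3)⟩| = 3 and |⟨(1 3 2)⟩| = 3, so |H| is a multiple of lcm(3, 3) = 3 and divides |G| = 6.
Closing under the operation: H = {e, (1 2 3), (1 3 2)}, so |H| = 3.

3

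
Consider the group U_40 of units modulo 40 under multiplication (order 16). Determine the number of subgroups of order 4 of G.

11

|G| = 16 and 4 | 16, so subgroups of order 4 are possible by Lagrange.
The subgroups of order 4 are: {1, 9, 11, 19}; {1, 11, 21, 31}; {1, 11, 29, 39}; {1, 9, 13, 37}; … (11 in all).
So G has 11 subgroups of order 4.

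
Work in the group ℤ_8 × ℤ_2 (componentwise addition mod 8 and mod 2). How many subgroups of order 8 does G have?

3

|G| = 16 and 8 | 16, so subgroups of order 8 are possible by Lagrange.
The subgroups of order 8 are: {(0,0), (0,1), (2,0), (2,1), (4,0), (4,1), (6,0), (6,1)}; {(0,0), (1,0), (2,0), (3,0), (4,0), (5,0), (6,0), (7,0)}; {(0,0), (1,1), (2,0), (3,1), (4,0), (5,1), (6,0), (7,1)}.
So G has 3 subgroups of order 8.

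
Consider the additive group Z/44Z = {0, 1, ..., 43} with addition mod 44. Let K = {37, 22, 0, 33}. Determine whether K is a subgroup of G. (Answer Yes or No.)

No

33 ∈ K but its inverse 11 ∉ K, so K is not a subgroup.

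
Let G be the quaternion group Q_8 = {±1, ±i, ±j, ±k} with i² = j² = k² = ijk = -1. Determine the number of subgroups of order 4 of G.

|G| = 8 and 4 | 8, so subgroups of order 4 are possible by Lagrange.
The subgroups of order 4 are: {1, -1, i, -i}; {1, -1, j, -j}; {1, -1, k, -k}.
So G has 3 subgroups of order 4.

3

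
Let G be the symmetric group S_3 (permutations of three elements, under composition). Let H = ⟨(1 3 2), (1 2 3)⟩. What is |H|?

3

|⟨(1 3 2)⟩| = 3 and |⟨(1 2 3)⟩| = 3, so |H| is a multiple of lcm(3, 3) = 3 and divides |G| = 6.
Closing under the operation: H = {e, (1 2 3), (1 3 2)}, so |H| = 3.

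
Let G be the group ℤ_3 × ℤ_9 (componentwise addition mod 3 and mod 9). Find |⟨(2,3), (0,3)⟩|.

9

|⟨(2,3)⟩| = 3 and |⟨(0,3)⟩| = 3, so |H| is a multiple of lcm(3, 3) = 3 and divides |G| = 27.
Closing under the operation: H = {(0,0), (0,3), (0,6), (1,0), (1,3), (1,6), (2,0), (2,3), (2,6)}, so |H| = 9.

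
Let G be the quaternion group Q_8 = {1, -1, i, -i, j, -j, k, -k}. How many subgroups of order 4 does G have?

|G| = 8 and 4 | 8, so subgroups of order 4 are possible by Lagrange.
The subgroups of order 4 are: {1, -1, i, -i}; {1, -1, j, -j}; {1, -1, k, -k}.
So G has 3 subgroups of order 4.

3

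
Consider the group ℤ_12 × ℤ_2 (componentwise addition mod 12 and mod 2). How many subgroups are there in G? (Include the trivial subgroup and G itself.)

16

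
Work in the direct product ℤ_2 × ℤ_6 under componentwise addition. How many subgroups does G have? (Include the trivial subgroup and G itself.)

10

|G| = 12, so by Lagrange every subgroup order divides 12. Divisors: 1, 2, 3, 4, 6, 12.
Subgroups by order — order 1: 1; order 2: 3; order 3: 1; order 4: 1; order 6: 3; order 12: 1.
Total: 1 + 3 + 1 + 1 + 3 + 1 = 10.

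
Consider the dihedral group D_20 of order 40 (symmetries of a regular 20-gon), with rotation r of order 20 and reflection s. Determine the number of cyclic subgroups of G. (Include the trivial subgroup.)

26

Each element a generates a cyclic subgroup ⟨a⟩; distinct elements may generate the same one (a cyclic group of order d has φ(d) generators).
Cyclic subgroups by order — order 1: 1; order 2: 21; order 4: 1; order 5: 1; order 10: 1; order 20: 1.
Total: 26.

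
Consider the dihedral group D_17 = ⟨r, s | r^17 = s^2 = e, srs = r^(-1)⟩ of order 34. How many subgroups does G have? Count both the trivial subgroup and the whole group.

20

|G| = 34, so by Lagrange every subgroup order divides 34. Divisors: 1, 2, 17, 34.
Subgroups by order — order 1: 1; order 2: 17; order 17: 1; order 34: 1.
Total: 1 + 17 + 1 + 1 = 20.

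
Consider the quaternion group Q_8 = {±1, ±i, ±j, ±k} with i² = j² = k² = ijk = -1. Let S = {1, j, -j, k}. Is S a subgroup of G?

No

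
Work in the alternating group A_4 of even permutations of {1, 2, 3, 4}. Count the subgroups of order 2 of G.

3

|G| = 12 and 2 | 12, so subgroups of order 2 are possible by Lagrange.
The subgroups of order 2 are: {e, (1 2)(3 4)}; {e, (1 3)(2 4)}; {e, (1 4)(2 3)}.
So G has 3 subgroups of order 2.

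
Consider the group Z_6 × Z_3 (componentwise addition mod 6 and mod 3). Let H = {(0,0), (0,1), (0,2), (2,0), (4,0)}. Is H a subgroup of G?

|H| = 5 does not divide |G| = 18, so by Lagrange H is not a subgroup.

No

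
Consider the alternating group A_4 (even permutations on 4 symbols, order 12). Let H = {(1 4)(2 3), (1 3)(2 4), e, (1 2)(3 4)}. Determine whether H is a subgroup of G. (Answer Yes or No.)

|H| = 4 divides |G| = 12, consistent with Lagrange.
H contains the identity, every element's inverse is in H, and H is closed under ∘: it is a subgroup.

Yes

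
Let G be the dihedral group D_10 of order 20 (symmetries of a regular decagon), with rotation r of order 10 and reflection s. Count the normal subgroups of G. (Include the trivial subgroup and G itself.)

G has 22 subgroups. Checking conjugation-invariance by order — order 1: 1/1 normal; order 2: 1/11 normal; order 4: 0/5 normal; order 5: 1/1 normal; order 10: 3/3 normal; order 20: 1/1 normal.
Total normal subgroups: 7.

7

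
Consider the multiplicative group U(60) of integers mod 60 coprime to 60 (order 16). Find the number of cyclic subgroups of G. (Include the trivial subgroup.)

12

Each element a generates a cyclic subgroup ⟨a⟩; distinct elements may generate the same one (a cyclic group of order d has φ(d) generators).
Cyclic subgroups by order — order 1: 1; order 2: 7; order 4: 4.
Total: 12.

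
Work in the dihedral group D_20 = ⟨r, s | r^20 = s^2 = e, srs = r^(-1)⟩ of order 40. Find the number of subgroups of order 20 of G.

3

|G| = 40 and 20 | 40, so subgroups of order 20 are possible by Lagrange.
The subgroups of order 20 are: {e, r, r^2, r^3, r^4, r^5, r^6, r^7, r^8, r^9, r^10, r^11, r^12, r^13, r^14, r^15, r^16, r^17, r^18, r^19}; {e, r^2, r^4, r^6, r^8, r^10, r^12, r^14, r^16, r^18, s, r^2s, r^4s, r^6s, r^8s, r^10s, r^12s, r^14s, r^16s, r^18s}; {e, r^2, r^4, r^6, r^8, r^10, r^12, r^14, r^16, r^18, rs, r^3s, r^5s, r^7s, r^9s, r^11s, r^13s, r^15s, r^17s, r^19s}.
So G has 3 subgroups of order 20.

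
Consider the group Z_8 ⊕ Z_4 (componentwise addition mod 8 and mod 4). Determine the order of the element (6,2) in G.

4

The order of (6,2) in Z_8 × Z_4 is lcm(ord(6) in Z_8, ord(2) in Z_4).
ord(6) = 4 and ord(2) = 2, so |⟨(6,2)⟩| = lcm(4, 2) = 4.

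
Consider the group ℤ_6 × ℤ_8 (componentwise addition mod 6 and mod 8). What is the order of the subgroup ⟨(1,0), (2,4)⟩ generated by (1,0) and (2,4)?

12

|⟨(1,0)⟩| = 6 and |⟨(2,4)⟩| = 6, so |H| is a multiple of lcm(6, 6) = 6 and divides |G| = 48.
Closing under the operation: H = {(0,0), (0,4), (1,0), (1,4), (2,0), (2,4), (3,0), (3,4), (4,0), (4,4), (5,0), (5,4)}, so |H| = 12.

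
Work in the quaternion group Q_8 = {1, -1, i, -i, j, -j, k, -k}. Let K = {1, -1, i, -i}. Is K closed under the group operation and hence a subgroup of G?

|K| = 4 divides |G| = 8, consistent with Lagrange.
K contains the identity, every element's inverse is in K, and K is closed under ·: it is a subgroup.
In fact K = ⟨-i⟩.

Yes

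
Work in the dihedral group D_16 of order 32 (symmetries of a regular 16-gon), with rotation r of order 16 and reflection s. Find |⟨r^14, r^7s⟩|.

|⟨r^14⟩| = 8 and |⟨r^7s⟩| = 2, so |H| is a multiple of lcm(8, 2) = 8 and divides |G| = 32.
Closing under the operation: H = {e, r^2, r^4, r^6, r^8, r^10, r^12, r^14, rs, r^3s, r^5s, r^7s, r^9s, r^11s, r^13s, r^15s}, so |H| = 16.

16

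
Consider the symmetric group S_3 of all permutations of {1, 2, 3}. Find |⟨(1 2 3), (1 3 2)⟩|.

|⟨(1 2 3)⟩| = 3 and |⟨(1 3 2)⟩| = 3, so |H| is a multiple of lcm(3, 3) = 3 and divides |G| = 6.
Closing under the operation: H = {e, (1 2 3), (1 3 2)}, so |H| = 3.

3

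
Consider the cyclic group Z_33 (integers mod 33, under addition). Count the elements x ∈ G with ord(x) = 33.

20

In a cyclic group of order 33, the number of elements of order d (for d | 33) is φ(d).
φ(33) = 20.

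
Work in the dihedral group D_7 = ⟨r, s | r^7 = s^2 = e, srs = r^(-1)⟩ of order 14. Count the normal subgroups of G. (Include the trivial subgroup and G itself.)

3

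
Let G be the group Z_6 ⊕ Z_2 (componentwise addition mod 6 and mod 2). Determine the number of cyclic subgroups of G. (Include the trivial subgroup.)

8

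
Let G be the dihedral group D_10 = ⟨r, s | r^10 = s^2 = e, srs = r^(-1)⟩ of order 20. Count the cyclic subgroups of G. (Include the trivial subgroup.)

Group the elements of G by the cyclic subgroup they generate; each cyclic subgroup of order d accounts for φ(d) elements.
Cyclic subgroups by order — order 1: 1; order 2: 11; order 5: 1; order 10: 1.
Total: 14.

14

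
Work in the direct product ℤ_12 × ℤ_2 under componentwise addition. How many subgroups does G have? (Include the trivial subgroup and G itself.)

|G| = 24, so by Lagrange every subgroup order divides 24. Divisors: 1, 2, 3, 4, 6, 8, 12, 24.
Subgroups by order — order 1: 1; order 2: 3; order 3: 1; order 4: 3; order 6: 3; order 8: 1; order 12: 3; order 24: 1.
Total: 1 + 3 + 1 + 3 + 3 + 1 + 3 + 1 = 16.

16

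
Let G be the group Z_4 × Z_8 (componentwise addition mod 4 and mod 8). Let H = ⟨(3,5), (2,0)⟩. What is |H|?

|⟨(3,5)⟩| = 8 and |⟨(2,0)⟩| = 2, so |H| is a multiple of lcm(8, 2) = 8 and divides |G| = 32.
Closing under the operation: H = {(0,0), (0,2), (0,4), (0,6), (1,1), (1,3), (1,5), (1,7), (2,0), (2,2), (2,4), (2,6), (3,1), (3,3), (3,5), (3,7)}, so |H| = 16.

16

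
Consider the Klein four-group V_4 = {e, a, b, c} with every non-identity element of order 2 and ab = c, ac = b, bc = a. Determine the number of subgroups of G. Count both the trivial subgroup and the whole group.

|G| = 4, so by Lagrange every subgroup order divides 4. Divisors: 1, 2, 4.
Subgroups by order — order 1: 1; order 2: 3; order 4: 1.
Total: 1 + 3 + 1 = 5.

5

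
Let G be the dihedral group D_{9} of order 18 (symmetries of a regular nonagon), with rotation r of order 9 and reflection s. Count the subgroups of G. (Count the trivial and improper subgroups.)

|G| = 18, so by Lagrange every subgroup order divides 18. Divisors: 1, 2, 3, 6, 9, 18.
Subgroups by order — order 1: 1; order 2: 9; order 3: 1; order 6: 3; order 9: 1; order 18: 1.
Total: 1 + 9 + 1 + 3 + 1 + 1 = 16.

16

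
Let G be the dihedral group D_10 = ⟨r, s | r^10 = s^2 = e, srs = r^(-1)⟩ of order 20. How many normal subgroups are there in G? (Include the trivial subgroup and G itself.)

G has 22 subgroups. Checking conjugation-invariance by order — order 1: 1/1 normal; order 2: 1/11 normal; order 4: 0/5 normal; order 5: 1/1 normal; order 10: 3/3 normal; order 20: 1/1 normal.
Total normal subgroups: 7.

7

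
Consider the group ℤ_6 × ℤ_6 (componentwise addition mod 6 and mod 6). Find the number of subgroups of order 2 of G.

3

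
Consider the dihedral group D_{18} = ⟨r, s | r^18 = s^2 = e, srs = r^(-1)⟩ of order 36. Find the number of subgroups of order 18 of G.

3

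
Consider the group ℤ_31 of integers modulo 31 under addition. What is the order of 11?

31

In ℤ_31, the order of an element a is n/gcd(a, n).
gcd(11, 31) = 1, so |⟨11⟩| = 31/1 = 31.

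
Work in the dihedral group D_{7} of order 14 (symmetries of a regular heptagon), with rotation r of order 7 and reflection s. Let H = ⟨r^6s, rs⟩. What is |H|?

14

|⟨r^6s⟩| = 2 and |⟨rs⟩| = 2, so |H| is a multiple of lcm(2, 2) = 2 and divides |G| = 14.
Closing {r^6s, rs} under the group operation gives all of G, so |H| = 14.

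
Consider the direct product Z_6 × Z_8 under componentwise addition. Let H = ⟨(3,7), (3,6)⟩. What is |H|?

|⟨(3,7)⟩| = 8 and |⟨(3,6)⟩| = 4, so |H| is a multiple of lcm(8, 4) = 8 and divides |G| = 48.
Closing under the operation: H = {(0,0), (0,1), (0,2), (0,3), (0,4), (0,5), (0,6), (0,7), (3,0), (3,1), (3,2), (3,3), (3,4), (3,5), (3,6), (3,7)}, so |H| = 16.

16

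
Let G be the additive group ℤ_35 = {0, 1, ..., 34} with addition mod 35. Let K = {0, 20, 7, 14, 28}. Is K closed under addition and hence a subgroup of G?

20 ∈ K but its inverse 15 ∉ K, so K is not a subgroup.

No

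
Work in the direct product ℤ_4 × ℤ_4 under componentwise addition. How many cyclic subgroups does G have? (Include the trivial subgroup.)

A cyclic subgroup of order d is generated by each of its φ(d) elements of order d, so the cyclic subgroups of order d number (#elements of order d)/φ(d).
Cyclic subgroups by order — order 1: 1; order 2: 3; order 4: 6.
Total: 10.

10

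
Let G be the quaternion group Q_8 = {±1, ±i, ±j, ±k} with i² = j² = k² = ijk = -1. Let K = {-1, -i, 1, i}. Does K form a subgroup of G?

|K| = 4 divides |G| = 8, consistent with Lagrange.
K contains the identity, every element's inverse is in K, and K is closed under ·: it is a subgroup.
In fact K = ⟨-i⟩.

Yes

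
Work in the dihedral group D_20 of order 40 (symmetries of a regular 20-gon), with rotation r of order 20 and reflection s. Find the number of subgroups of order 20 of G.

3

|G| = 40 and 20 | 40, so subgroups of order 20 are possible by Lagrange.
The subgroups of order 20 are: {e, r, r^2, r^3, r^4, r^5, r^6, r^7, r^8, r^9, r^10, r^11, r^12, r^13, r^14, r^15, r^16, r^17, r^18, r^19}; {e, r^2, r^4, r^6, r^8, r^10, r^12, r^14, r^16, r^18, s, r^2s, r^4s, r^6s, r^8s, r^10s, r^12s, r^14s, r^16s, r^18s}; {e, r^2, r^4, r^6, r^8, r^10, r^12, r^14, r^16, r^18, rs, r^3s, r^5s, r^7s, r^9s, r^11s, r^13s, r^15s, r^17s, r^19s}.
So G has 3 subgroups of order 20.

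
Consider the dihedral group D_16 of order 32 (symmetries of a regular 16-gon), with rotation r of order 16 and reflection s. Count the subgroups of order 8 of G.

5

|G| = 32 and 8 | 32, so subgroups of order 8 are possible by Lagrange.
The subgroups of order 8 are: {e, r^2, r^4, r^6, r^8, r^10, r^12, r^14}; {e, r^4, r^8, r^12, r^2s, r^6s, r^10s, r^14s}; {e, r^4, r^8, r^12, r^3s, r^7s, r^11s, r^15s}; {e, r^4, r^8, r^12, s, r^4s, r^8s, r^12s}; … (5 in all).
So G has 5 subgroups of order 8.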